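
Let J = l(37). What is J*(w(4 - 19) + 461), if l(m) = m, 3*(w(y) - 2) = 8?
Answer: 51689/3 ≈ 17230.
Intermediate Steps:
w(y) = 14/3 (w(y) = 2 + (⅓)*8 = 2 + 8/3 = 14/3)
J = 37
J*(w(4 - 19) + 461) = 37*(14/3 + 461) = 37*(1397/3) = 51689/3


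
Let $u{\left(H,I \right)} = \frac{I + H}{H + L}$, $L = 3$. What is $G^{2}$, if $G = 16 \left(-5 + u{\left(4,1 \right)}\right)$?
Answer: $\frac{230400}{49} \approx 4702.0$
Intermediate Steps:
$u{\left(H,I \right)} = \frac{H + I}{3 + H}$ ($u{\left(H,I \right)} = \frac{I + H}{H + 3} = \frac{H + I}{3 + H}$)
$G = - \frac{480}{7}$ ($G = 16 \left(-5 + \frac{4 + 1}{3 + 4}\right) = 16 \left(-5 + \frac{1}{7} \cdot 5\right) = 16 \left(-5 + \frac{5}{7}\right) = 16 \left(- \frac{30}{7}\right) = - \frac{480}{7} \approx -68.571$)
$G^{2} = \left(- \frac{480}{7}\right)^{2} = \frac{230400}{49}$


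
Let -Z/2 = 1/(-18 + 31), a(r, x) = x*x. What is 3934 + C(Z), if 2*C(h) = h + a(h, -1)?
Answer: 102295/26 ≈ 3934.4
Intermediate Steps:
a(r, x) = x**2
Z = -2/13 (Z = -2/(-18 + 31) = -2/13 ≈ -0.15385)
C(h) = 1/2 + h/2 (C(h) = (h + (-1)**2)/2 = (h + 1)/2 = (1 + h)/2 = 1/2 + h/2)
3934 + C(Z) = 3934 + (1/2 + (1/2)*(-2/13)) = 3934 + (1/2 - 1/13) = 3934 + 11/26 = 102295/26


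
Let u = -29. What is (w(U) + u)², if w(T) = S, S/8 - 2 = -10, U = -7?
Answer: 8649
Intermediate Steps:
S = -64 (S = 16 + 8*(-10) = 16 - 80 = -64)
w(T) = -64
(w(U) + u)² = (-64 - 29)² = (-93)² = 8649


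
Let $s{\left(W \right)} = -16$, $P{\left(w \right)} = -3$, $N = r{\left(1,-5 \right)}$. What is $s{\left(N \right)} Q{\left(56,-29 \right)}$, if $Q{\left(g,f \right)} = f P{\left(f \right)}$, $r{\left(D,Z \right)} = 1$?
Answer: $-1392$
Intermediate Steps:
$N = 1$
$Q{\left(g,f \right)} = - 3 f$ ($Q{\left(g,f \right)} = f \left(-3\right) = - 3 f$)
$s{\left(N \right)} Q{\left(56,-29 \right)} = - 16 \left(\left(-3\right) \left(-29\right)\right) = \left(-16\right) 87 = -1392$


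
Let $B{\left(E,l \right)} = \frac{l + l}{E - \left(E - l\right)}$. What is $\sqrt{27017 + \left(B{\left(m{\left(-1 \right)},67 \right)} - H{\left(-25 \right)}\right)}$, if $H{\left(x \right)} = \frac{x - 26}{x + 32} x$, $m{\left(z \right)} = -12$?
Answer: $\frac{\sqrt{1315006}}{7} \approx 163.82$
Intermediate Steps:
$B{\left(E,l \right)} = 2$ ($B{\left(E,l \right)} = \frac{2 l}{l} = 2$)
$H{\left(x \right)} = \frac{x \left(-26 + x\right)}{32 + x}$ ($H{\left(x \right)} = \frac{-26 + x}{32 + x} x = \frac{x \left(-26 + x\right)}{32 + x}$)
$\sqrt{27017 + \left(B{\left(m{\left(-1 \right)},67 \right)} - H{\left(-25 \right)}\right)} = \sqrt{27017 + \left(2 - - \frac{25 \left(-26 - 25\right)}{32 - 25}\right)} = \sqrt{27017 + \left(2 - \left(-25\right) \frac{1}{7} \left(-51\right)\right)} = \sqrt{27017 + \left(2 - \frac{1275}{7}\right)} = \sqrt{27017 - \frac{1261}{7}} = \sqrt{\frac{187858}{7}} = \frac{\sqrt{1315006}}{7}$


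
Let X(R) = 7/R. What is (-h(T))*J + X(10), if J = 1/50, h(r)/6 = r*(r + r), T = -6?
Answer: -397/50 ≈ -7.9400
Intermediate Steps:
h(r) = 12*r**2 (h(r) = 6*(r*(r + r)) = 6*(r*(2*r)) = 6*(2*r**2) = 12*r**2)
J = 1/50 ≈ 0.020000
(-h(T))*J + X(10) = -12*(-6)**2*(1/50) + 7/10 = -12*36*(1/50) + 7*(1/10) = -1*432*(1/50) + 7/10 = -432*1/50 + 7/10 = -216/25 + 7/10 = -397/50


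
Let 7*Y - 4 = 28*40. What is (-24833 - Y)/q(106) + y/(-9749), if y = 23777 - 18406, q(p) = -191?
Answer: 1698455268/13034413 ≈ 130.31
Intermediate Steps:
Y = 1124/7 (Y = 4/7 + (28*40)/7 = 4/7 + (1/7)*1120 = 4/7 + 160 = 1124/7 ≈ 160.57)
y = 5371
(-24833 - Y)/q(106) + y/(-9749) = (-24833 - 1*1124/7)/(-191) + 5371/(-9749) = (-24833 - 1124/7)*(-1/191) + 5371*(-1/9749) = -174955/7*(-1/191) - 5371/9749 = 174955/1337 - 5371/9749 = 1698455268/13034413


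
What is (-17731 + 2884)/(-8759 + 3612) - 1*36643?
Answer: -188586674/5147 ≈ -36640.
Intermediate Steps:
(-17731 + 2884)/(-8759 + 3612) - 1*36643 = -14847/(-5147) - 36643 = -14847*(-1/5147) - 36643 = 14847/5147 - 36643 = -188586674/5147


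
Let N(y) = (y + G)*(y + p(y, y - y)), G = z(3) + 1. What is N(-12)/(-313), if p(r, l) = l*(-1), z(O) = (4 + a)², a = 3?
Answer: 456/313 ≈ 1.4569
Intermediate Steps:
z(O) = 49 (z(O) = (4 + 3)² = 7² = 49)
p(r, l) = -l
G = 50 (G = 49 + 1 = 50)
N(y) = y*(50 + y) (N(y) = (y + 50)*(y - (y - y)) = (50 + y)*(y - 1*0) = (50 + y)*(y + 0) = (50 + y)*y = y*(50 + y))
N(-12)/(-313) = -12*(50 - 12)/(-313) = -12*38*(-1/313) = -456*(-1/313) = 456/313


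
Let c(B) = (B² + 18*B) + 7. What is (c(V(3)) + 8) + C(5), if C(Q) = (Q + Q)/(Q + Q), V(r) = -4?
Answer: -40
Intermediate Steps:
C(Q) = 1 (C(Q) = (2*Q)/((2*Q)) = (2*Q)*(1/(2*Q)) = 1)
c(B) = 7 + B² + 18*B
(c(V(3)) + 8) + C(5) = ((7 + (-4)² + 18*(-4)) + 8) + 1 = ((7 + 16 - 72) + 8) + 1 = (-49 + 8) + 1 = -41 + 1 = -40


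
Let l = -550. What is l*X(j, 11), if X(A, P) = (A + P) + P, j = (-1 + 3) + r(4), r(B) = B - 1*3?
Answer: -13750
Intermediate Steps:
r(B) = -3 + B (r(B) = B - 3 = -3 + B)
j = 3 (j = (-1 + 3) + (-3 + 4) = 2 + 1 = 3)
X(A, P) = A + 2*P
l*X(j, 11) = -550*(3 + 2*11) = -550*(3 + 22) = -550*25 = -13750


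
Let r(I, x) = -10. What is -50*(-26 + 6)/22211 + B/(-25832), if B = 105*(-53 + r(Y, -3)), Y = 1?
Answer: 172757765/573754552 ≈ 0.30110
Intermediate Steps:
B = -6615 (B = 105*(-53 - 10) = 105*(-63) = -6615)
-50*(-26 + 6)/22211 + B/(-25832) = -50*(-26 + 6)/22211 - 6615/(-25832) = -50*(-20)*(1/22211) - 6615*(-1/25832) = 1000*(1/22211) + 6615/25832 = 1000/22211 + 6615/25832 = 172757765/573754552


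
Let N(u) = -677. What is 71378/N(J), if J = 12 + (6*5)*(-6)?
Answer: -71378/677 ≈ -105.43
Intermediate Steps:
J = -168 (J = 12 + 30*(-6) = 12 - 180 = -168)
71378/N(J) = 71378/(-677) = 71378*(-1/677) = -71378/677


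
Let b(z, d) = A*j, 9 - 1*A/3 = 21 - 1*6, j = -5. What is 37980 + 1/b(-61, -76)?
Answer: 3418201/90 ≈ 37980.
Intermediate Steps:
A = -18 (A = 27 - 3*(21 - 1*6) = 27 - 3*(21 - 6) = 27 - 3*15 = 27 - 45 = -18)
b(z, d) = 90 (b(z, d) = -18*(-5) = 90)
37980 + 1/b(-61, -76) = 37980 + 1/90 = 3418201/90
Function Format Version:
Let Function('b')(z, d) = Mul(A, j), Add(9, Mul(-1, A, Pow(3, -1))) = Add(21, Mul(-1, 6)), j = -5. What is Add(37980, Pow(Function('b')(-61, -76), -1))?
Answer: Rational(3418201, 90) ≈ 37980.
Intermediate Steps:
A = -18 (A = Add(27, Mul(-3, Add(21, Mul(-1, 6)))) = Add(27, Mul(-3, Add(21, -6))) = Add(27, Mul(-3, 15)) = Add(27, -45) = -18)
Function('b')(z, d) = 90 (Function('b')(z, d) = Mul(-18, -5) = 90)
Add(37980, Pow(Function('b')(-61, -76), -1)) = Add(37980, Pow(90, -1)) = Add(37980, Rational(1, 90)) = Rational(3418201, 90)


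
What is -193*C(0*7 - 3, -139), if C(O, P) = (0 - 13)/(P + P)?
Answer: -2509/278 ≈ -9.0252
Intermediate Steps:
C(O, P) = -13/(2*P) (C(O, P) = -13*1/(2*P) = -13/(2*P))
-193*C(0*7 - 3, -139) = -(-2509)/(2*(-139)) = -(-2509)*(-1)/(2*139) = -193*13/278 = -2509/278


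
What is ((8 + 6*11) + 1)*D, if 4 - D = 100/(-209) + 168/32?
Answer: -48375/836 ≈ -57.865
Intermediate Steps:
D = -645/836 (D = 4 - (100/(-209) + 168/32) = 4 - (100*(-1/209) + 168*(1/32)) = 4 - (-100/209 + 21/4) = 4 - 1*3989/836 = 4 - 3989/836 = -645/836 ≈ -0.77153)
((8 + 6*11) + 1)*D = ((8 + 6*11) + 1)*(-645/836) = ((8 + 66) + 1)*(-645/836) = (74 + 1)*(-645/836) = 75*(-645/836) = -48375/836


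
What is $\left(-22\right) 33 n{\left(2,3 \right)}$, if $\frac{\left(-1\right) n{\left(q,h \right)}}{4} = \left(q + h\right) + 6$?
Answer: $31944$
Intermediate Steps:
$n{\left(q,h \right)} = -24 - 4 h - 4 q$ ($n{\left(q,h \right)} = - 4 \left(\left(q + h\right) + 6\right) = - 4 \left(\left(h + q\right) + 6\right) = - 4 \left(6 + h + q\right) = -24 - 4 h - 4 q$)
$\left(-22\right) 33 n{\left(2,3 \right)} = \left(-22\right) 33 \left(-24 - 12 - 8\right) = - 726 \left(-24 - 12 - 8\right) = \left(-726\right) \left(-44\right) = 31944$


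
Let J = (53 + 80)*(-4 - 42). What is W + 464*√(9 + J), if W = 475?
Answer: 475 + 464*I*√6109 ≈ 475.0 + 36266.0*I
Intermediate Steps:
J = -6118 (J = 133*(-46) = -6118)
W + 464*√(9 + J) = 475 + 464*√(9 - 6118) = 475 + 464*√(-6109) = 475 + 464*(I*√6109) = 475 + 464*I*√6109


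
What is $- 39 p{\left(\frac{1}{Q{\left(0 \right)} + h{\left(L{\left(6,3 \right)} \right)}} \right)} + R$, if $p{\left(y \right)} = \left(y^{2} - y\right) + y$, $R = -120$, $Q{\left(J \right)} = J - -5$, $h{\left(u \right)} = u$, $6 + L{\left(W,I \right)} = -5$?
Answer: $- \frac{1453}{12} \approx -121.08$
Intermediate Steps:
$L{\left(W,I \right)} = -11$ ($L{\left(W,I \right)} = -6 - 5 = -11$)
$Q{\left(J \right)} = 5 + J$ ($Q{\left(J \right)} = J + 5 = 5 + J$)
$p{\left(y \right)} = y^{2}$
$- 39 p{\left(\frac{1}{Q{\left(0 \right)} + h{\left(L{\left(6,3 \right)} \right)}} \right)} + R = - 39 \left(\frac{1}{\left(5 + 0\right) - 11}\right)^{2} - 120 = - 39 \left(\frac{1}{5 - 11}\right)^{2} - 120 = - 39 \left(\frac{1}{-6}\right)^{2} - 120 = - 39 \left(- \frac{1}{6}\right)^{2} - 120 = \left(-39\right) \frac{1}{36} - 120 = - \frac{13}{12} - 120 = - \frac{1453}{12}$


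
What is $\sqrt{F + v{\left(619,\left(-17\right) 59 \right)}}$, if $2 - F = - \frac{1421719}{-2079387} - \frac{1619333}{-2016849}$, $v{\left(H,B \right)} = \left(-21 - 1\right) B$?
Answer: $\frac{\sqrt{4791440684604811850782152986}}{465978843507} \approx 148.55$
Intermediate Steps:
$v{\left(H,B \right)} = - 22 B$
$F = \frac{717668883608}{1397936530521}$ ($F = 2 - \left(- \frac{1421719}{-2079387} - \frac{1619333}{-2016849}\right) = 2 - \left(\left(-1421719\right) \left(- \frac{1}{2079387}\right) - - \frac{1619333}{2016849}\right) = 2 - \left(\frac{1421719}{2079387} + \frac{1619333}{2016849}\right) = 2 - \frac{2078204177434}{1397936530521} = \frac{717668883608}{1397936530521} \approx 0.51338$)
$\sqrt{F + v{\left(619,\left(-17\right) 59 \right)}} = \sqrt{\frac{717668883608}{1397936530521} - 22 \left(\left(-17\right) 59\right)} = \sqrt{\frac{717668883608}{1397936530521} - -22066} = \sqrt{\frac{717668883608}{1397936530521} + 22066} = \sqrt{\frac{30847585151359994}{1397936530521}} = \frac{\sqrt{4791440684604811850782152986}}{465978843507}$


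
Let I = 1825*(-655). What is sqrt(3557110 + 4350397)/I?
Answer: -sqrt(7907507)/1195375 ≈ -0.0023524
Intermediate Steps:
I = -1195375
sqrt(3557110 + 4350397)/I = sqrt(3557110 + 4350397)/(-1195375) = sqrt(7907507)*(-1/1195375) = -sqrt(7907507)/1195375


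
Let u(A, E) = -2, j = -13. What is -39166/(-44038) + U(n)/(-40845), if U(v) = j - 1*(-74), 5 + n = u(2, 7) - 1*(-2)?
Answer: 798524476/899366055 ≈ 0.88787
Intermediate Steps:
n = -5 (n = -5 + (-2 - 1*(-2)) = -5 + (-2 + 2) = -5 + 0 = -5)
U(v) = 61 (U(v) = -13 - 1*(-74) = -13 + 74 = 61)
-39166/(-44038) + U(n)/(-40845) = -39166/(-44038) + 61/(-40845) = -39166*(-1/44038) + 61*(-1/40845) = 19583/22019 - 61/40845 = 798524476/899366055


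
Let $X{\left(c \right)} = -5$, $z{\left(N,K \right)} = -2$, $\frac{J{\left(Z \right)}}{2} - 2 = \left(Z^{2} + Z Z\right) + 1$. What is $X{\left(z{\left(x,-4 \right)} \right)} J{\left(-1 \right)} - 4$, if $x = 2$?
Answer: $-54$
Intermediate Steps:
$J{\left(Z \right)} = 6 + 4 Z^{2}$ ($J{\left(Z \right)} = 4 + 2 \left(\left(Z^{2} + Z Z\right) + 1\right) = 4 + 2 \left(\left(Z^{2} + Z^{2}\right) + 1\right) = 4 + 2 \left(2 Z^{2} + 1\right) = 4 + 2 \left(1 + 2 Z^{2}\right) = 4 + \left(2 + 4 Z^{2}\right) = 6 + 4 Z^{2}$)
$X{\left(z{\left(x,-4 \right)} \right)} J{\left(-1 \right)} - 4 = - 5 \left(6 + 4 \left(-1\right)^{2}\right) - 4 = - 5 \left(6 + 4 \cdot 1\right) - 4 = - 5 \left(6 + 4\right) - 4 = \left(-5\right) 10 - 4 = -50 - 4 = -54$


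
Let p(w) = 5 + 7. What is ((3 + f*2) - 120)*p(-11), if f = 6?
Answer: -1260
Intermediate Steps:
p(w) = 12
((3 + f*2) - 120)*p(-11) = ((3 + 6*2) - 120)*12 = ((3 + 12) - 120)*12 = (15 - 120)*12 = -105*12 = -1260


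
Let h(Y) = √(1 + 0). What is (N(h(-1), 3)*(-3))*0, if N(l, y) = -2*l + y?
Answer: 0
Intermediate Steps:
h(Y) = 1 (h(Y) = √1 = 1)
N(l, y) = y - 2*l
(N(h(-1), 3)*(-3))*0 = ((3 - 2*1)*(-3))*0 = ((3 - 2)*(-3))*0 = (1*(-3))*0 = -3*0 = 0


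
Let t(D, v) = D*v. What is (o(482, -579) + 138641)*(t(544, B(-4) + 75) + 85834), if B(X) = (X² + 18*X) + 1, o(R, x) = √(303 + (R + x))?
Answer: 13408525674 + 96714*√206 ≈ 1.3410e+10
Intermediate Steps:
o(R, x) = √(303 + R + x)
B(X) = 1 + X² + 18*X
(o(482, -579) + 138641)*(t(544, B(-4) + 75) + 85834) = (√(303 + 482 - 579) + 138641)*(544*((1 + (-4)² + 18*(-4)) + 75) + 85834) = (√206 + 138641)*(544*((1 + 16 - 72) + 75) + 85834) = (138641 + √206)*(544*(-55 + 75) + 85834) = (138641 + √206)*(544*20 + 85834) = (138641 + √206)*(10880 + 85834) = (138641 + √206)*96714 = 13408525674 + 96714*√206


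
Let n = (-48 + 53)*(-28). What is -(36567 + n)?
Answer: -36427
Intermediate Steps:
n = -140 (n = 5*(-28) = -140)
-(36567 + n) = -(36567 - 140) = -1*36427 = -36427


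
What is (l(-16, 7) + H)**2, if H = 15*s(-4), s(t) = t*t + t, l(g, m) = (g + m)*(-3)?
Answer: 42849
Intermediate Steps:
l(g, m) = -3*g - 3*m
s(t) = t + t**2 (s(t) = t**2 + t = t + t**2)
H = 180 (H = 15*(-4*(1 - 4)) = 15*(-4*(-3)) = 15*12 = 180)
(l(-16, 7) + H)**2 = ((-3*(-16) - 3*7) + 180)**2 = ((48 - 21) + 180)**2 = (27 + 180)**2 = 207**2 = 42849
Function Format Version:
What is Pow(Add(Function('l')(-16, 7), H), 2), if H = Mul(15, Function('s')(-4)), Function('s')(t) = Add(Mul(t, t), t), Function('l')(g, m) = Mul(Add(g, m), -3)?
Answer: 42849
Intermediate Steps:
Function('l')(g, m) = Add(Mul(-3, g), Mul(-3, m))
Function('s')(t) = Add(t, Pow(t, 2)) (Function('s')(t) = Add(Pow(t, 2), t) = Add(t, Pow(t, 2)))
H = 180 (H = Mul(15, Mul(-4, Add(1, -4))) = Mul(15, Mul(-4, -3)) = Mul(15, 12) = 180)
Pow(Add(Function('l')(-16, 7), H), 2) = Pow(Add(Add(Mul(-3, -16), Mul(-3, 7)), 180), 2) = Pow(Add(Add(48, -21), 180), 2) = Pow(Add(27, 180), 2) = Pow(207, 2) = 42849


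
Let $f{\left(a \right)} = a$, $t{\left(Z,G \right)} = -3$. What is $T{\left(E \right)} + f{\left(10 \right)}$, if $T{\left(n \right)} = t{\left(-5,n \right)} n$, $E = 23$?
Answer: $-59$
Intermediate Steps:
$T{\left(n \right)} = - 3 n$
$T{\left(E \right)} + f{\left(10 \right)} = \left(-3\right) 23 + 10 = -69 + 10 = -59$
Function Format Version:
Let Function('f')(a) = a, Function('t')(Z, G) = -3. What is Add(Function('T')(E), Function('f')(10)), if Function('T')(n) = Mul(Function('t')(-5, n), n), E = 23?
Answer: -59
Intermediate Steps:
Function('T')(n) = Mul(-3, n)
Add(Function('T')(E), Function('f')(10)) = Add(Mul(-3, 23), 10) = Add(-69, 10) = -59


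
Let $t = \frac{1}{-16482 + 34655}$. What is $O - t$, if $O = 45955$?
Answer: $\frac{835140214}{18173} \approx 45955.0$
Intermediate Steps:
$t = \frac{1}{18173} \approx 5.5027 \cdot 10^{-5}$
$O - t = 45955 - \frac{1}{18173} = \frac{835140214}{18173}$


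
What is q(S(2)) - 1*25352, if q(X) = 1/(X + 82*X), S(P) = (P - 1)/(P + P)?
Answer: -2104212/83 ≈ -25352.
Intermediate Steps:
S(P) = (-1 + P)/(2*P) (S(P) = (-1 + P)/((2*P)) = (-1 + P)*(1/(2*P)) = (-1 + P)/(2*P))
q(X) = 1/(83*X)
q(S(2)) - 1*25352 = 1/(83*(((1/2)*(-1 + 2)/2))) - 1*25352 = 1/(83*(((1/2)*(1/2)*1))) - 25352 = 1/(83*(1/4)) - 25352 = (1/83)*4 - 25352 = 4/83 - 25352 = -2104212/83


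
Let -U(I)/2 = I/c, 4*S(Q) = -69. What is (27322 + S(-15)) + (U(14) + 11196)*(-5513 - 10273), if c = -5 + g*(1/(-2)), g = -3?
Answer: -707356157/4 ≈ -1.7684e+8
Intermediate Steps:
S(Q) = -69/4 (S(Q) = (1/4)*(-69) = -69/4)
c = -7/2 (c = -5 - 3/(-2) = -5 - 3*(-1)/2 = -5 - 3*(-1/2) = -5 + 3/2 = -7/2 ≈ -3.5000)
U(I) = 4*I/7 (U(I) = -2*I/(-7/2) = -2*I*(-2)/7 = -(-4)*I/7 = 4*I/7)
(27322 + S(-15)) + (U(14) + 11196)*(-5513 - 10273) = (27322 - 69/4) + ((4/7)*14 + 11196)*(-5513 - 10273) = 109219/4 + (8 + 11196)*(-15786) = 109219/4 + 11204*(-15786) = 109219/4 - 176866344 = -707356157/4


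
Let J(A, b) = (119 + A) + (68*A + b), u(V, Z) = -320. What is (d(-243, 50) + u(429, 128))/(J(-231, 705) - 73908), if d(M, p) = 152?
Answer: 168/89023 ≈ 0.0018872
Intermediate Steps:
J(A, b) = 119 + b + 69*A (J(A, b) = (119 + A) + (b + 68*A) = 119 + b + 69*A)
(d(-243, 50) + u(429, 128))/(J(-231, 705) - 73908) = (152 - 320)/((119 + 705 + 69*(-231)) - 73908) = -168/((119 + 705 - 15939) - 73908) = -168/(-15115 - 73908) = -168/(-89023) = -168*(-1/89023) = 168/89023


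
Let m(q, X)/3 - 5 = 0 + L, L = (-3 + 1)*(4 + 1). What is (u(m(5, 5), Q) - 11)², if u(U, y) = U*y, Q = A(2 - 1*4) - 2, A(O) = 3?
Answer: 676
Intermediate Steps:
L = -10 (L = -2*5 = -10)
Q = 1 (Q = 3 - 2 = 1)
m(q, X) = -15 (m(q, X) = 15 + 3*(0 - 10) = 15 + 3*(-10) = 15 - 30 = -15)
(u(m(5, 5), Q) - 11)² = (-15*1 - 11)² = (-15 - 11)² = (-26)² = 676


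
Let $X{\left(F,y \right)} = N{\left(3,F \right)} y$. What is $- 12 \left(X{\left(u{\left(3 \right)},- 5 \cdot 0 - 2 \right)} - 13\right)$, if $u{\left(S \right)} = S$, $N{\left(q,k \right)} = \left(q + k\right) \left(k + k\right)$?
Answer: $1020$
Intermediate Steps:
$N{\left(q,k \right)} = 2 k \left(k + q\right)$ ($N{\left(q,k \right)} = \left(k + q\right) 2 k = 2 k \left(k + q\right)$)
$X{\left(F,y \right)} = 2 F y \left(3 + F\right)$ ($X{\left(F,y \right)} = 2 F \left(F + 3\right) y = 2 F \left(3 + F\right) y = 2 F y \left(3 + F\right)$)
$- 12 \left(X{\left(u{\left(3 \right)},- 5 \cdot 0 - 2 \right)} - 13\right) = - 12 \left(2 \cdot 3 \left(- 5 \cdot 0 - 2\right) \left(3 + 3\right) - 13\right) = - 12 \left(2 \cdot 3 \left(\left(-1\right) 0 - 2\right) 6 - 13\right) = - 12 \left(2 \cdot 3 \left(0 - 2\right) 6 - 13\right) = - 12 \left(2 \cdot 3 \left(-2\right) 6 - 13\right) = - 12 \left(-72 - 13\right) = \left(-12\right) \left(-85\right) = 1020$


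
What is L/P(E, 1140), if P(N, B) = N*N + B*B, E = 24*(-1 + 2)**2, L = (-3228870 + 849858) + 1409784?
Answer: -26923/36116 ≈ -0.74546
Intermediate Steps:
L = -969228 (L = -2379012 + 1409784 = -969228)
E = 24 (E = 24*1**2 = 24*1 = 24)
P(N, B) = B**2 + N**2 (P(N, B) = N**2 + B**2 = B**2 + N**2)
L/P(E, 1140) = -969228/(1140**2 + 24**2) = -969228/(1299600 + 576) = -969228/1300176 = -969228*1/1300176 = -26923/36116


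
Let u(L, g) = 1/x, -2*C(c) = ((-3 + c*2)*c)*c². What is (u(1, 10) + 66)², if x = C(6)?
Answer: 4115350801/944784 ≈ 4355.9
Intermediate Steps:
C(c) = -c³*(-3 + 2*c)/2 (C(c) = -(-3 + c*2)*c*c²/2 = -(-3 + 2*c)*c*c²/2 = -c*(-3 + 2*c)*c²/2 = -c³*(-3 + 2*c)/2)
x = -972 (x = 6³*(3/2 - 1*6) = 216*(3/2 - 6) = 216*(-9/2) = -972)
u(L, g) = -1/972 (u(L, g) = 1/(-972) = -1/972)
(u(1, 10) + 66)² = (-1/972 + 66)² = (64151/972)² = 4115350801/944784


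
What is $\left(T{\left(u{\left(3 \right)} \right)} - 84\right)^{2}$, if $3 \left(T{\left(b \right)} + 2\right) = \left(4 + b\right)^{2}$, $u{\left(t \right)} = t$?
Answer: $\frac{43681}{9} \approx 4853.4$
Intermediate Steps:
$T{\left(b \right)} = -2 + \frac{\left(4 + b\right)^{2}}{3}$
$\left(T{\left(u{\left(3 \right)} \right)} - 84\right)^{2} = \left(\left(-2 + \frac{\left(4 + 3\right)^{2}}{3}\right) - 84\right)^{2} = \left(\left(-2 + \frac{7^{2}}{3}\right) - 84\right)^{2} = \left(\left(-2 + \frac{1}{3} \cdot 49\right) - 84\right)^{2} = \left(\left(-2 + \frac{49}{3}\right) - 84\right)^{2} = \left(\frac{43}{3} - 84\right)^{2} = \left(- \frac{209}{3}\right)^{2} = \frac{43681}{9}$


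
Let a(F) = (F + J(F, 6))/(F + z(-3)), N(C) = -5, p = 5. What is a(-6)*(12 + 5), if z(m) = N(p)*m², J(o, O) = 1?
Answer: 5/3 ≈ 1.6667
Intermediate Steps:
z(m) = -5*m²
a(F) = (1 + F)/(-45 + F) (a(F) = (F + 1)/(F - 5*(-3)²) = (1 + F)/(F - 5*9) = (1 + F)/(F - 45) = (1 + F)/(-45 + F))
a(-6)*(12 + 5) = ((1 - 6)/(-45 - 6))*(12 + 5) = (-5/(-51))*17 = -1/51*(-5)*17 = (5/51)*17 = 5/3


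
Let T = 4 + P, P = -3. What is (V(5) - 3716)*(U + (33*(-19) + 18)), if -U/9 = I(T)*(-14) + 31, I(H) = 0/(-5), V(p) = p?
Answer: 3295368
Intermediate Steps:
T = 1 (T = 4 - 3 = 1)
I(H) = 0 (I(H) = 0*(-⅕) = 0)
U = -279 (U = -9*(0*(-14) + 31) = -9*(0 + 31) = -9*31 = -279)
(V(5) - 3716)*(U + (33*(-19) + 18)) = (5 - 3716)*(-279 + (33*(-19) + 18)) = -3711*(-279 + (-627 + 18)) = -3711*(-279 - 609) = -3711*(-888) = 3295368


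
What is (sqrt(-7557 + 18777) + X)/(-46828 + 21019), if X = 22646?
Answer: -22646/25809 - 2*sqrt(2805)/25809 ≈ -0.88155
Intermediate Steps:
(sqrt(-7557 + 18777) + X)/(-46828 + 21019) = (sqrt(-7557 + 18777) + 22646)/(-46828 + 21019) = (sqrt(11220) + 22646)/(-25809) = (2*sqrt(2805) + 22646)*(-1/25809) = (22646 + 2*sqrt(2805))*(-1/25809) = -22646/25809 - 2*sqrt(2805)/25809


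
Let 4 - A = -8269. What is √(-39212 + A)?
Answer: I*√30939 ≈ 175.89*I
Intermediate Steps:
A = 8273 (A = 4 - 1*(-8269) = 4 + 8269 = 8273)
√(-39212 + A) = √(-39212 + 8273) = √(-30939) = I*√30939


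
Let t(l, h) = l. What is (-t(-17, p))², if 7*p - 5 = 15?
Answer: 289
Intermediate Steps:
p = 20/7 (p = 5/7 + (⅐)*15 = 5/7 + 15/7 = 20/7 ≈ 2.8571)
(-t(-17, p))² = (-1*(-17))² = 17² = 289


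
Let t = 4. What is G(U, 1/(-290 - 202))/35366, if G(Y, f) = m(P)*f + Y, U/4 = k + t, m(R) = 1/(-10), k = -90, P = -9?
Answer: -1692479/174000720 ≈ -0.0097269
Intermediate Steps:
m(R) = -⅒
U = -344 (U = 4*(-90 + 4) = 4*(-86) = -344)
G(Y, f) = Y - f/10 (G(Y, f) = -f/10 + Y = Y - f/10)
G(U, 1/(-290 - 202))/35366 = (-344 - 1/(10*(-290 - 202)))/35366 = (-344 - ⅒/(-492))*(1/35366) = (-344 - ⅒*(-1/492))*(1/35366) = (-344 + 1/4920)*(1/35366) = -1692479/4920*1/35366 = -1692479/174000720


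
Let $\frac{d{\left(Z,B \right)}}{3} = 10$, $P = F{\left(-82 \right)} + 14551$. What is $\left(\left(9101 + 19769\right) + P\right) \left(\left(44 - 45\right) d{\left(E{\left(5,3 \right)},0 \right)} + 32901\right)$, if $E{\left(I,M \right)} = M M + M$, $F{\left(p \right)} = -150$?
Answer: $1422361041$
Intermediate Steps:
$E{\left(I,M \right)} = M + M^{2}$ ($E{\left(I,M \right)} = M^{2} + M = M + M^{2}$)
$P = 14401$ ($P = -150 + 14551 = 14401$)
$d{\left(Z,B \right)} = 30$ ($d{\left(Z,B \right)} = 3 \cdot 10 = 30$)
$\left(\left(9101 + 19769\right) + P\right) \left(\left(44 - 45\right) d{\left(E{\left(5,3 \right)},0 \right)} + 32901\right) = \left(\left(9101 + 19769\right) + 14401\right) \left(\left(44 - 45\right) 30 + 32901\right) = \left(28870 + 14401\right) \left(\left(-1\right) 30 + 32901\right) = 43271 \left(-30 + 32901\right) = 43271 \cdot 32871 = 1422361041$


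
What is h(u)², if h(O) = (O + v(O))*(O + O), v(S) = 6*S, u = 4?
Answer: 50176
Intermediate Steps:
h(O) = 14*O² (h(O) = (O + 6*O)*(O + O) = (7*O)*(2*O) = 14*O²)
h(u)² = (14*4²)² = (14*16)² = 224² = 50176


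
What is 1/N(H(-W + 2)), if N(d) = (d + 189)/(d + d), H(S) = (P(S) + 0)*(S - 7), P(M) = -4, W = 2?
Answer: 8/31 ≈ 0.25806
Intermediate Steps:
H(S) = 28 - 4*S (H(S) = (-4 + 0)*(S - 7) = -4*(-7 + S) = 28 - 4*S)
N(d) = (189 + d)/(2*d) (N(d) = (189 + d)/((2*d)) = (189 + d)*(1/(2*d)) = (189 + d)/(2*d))
1/N(H(-W + 2)) = 1/((189 + (28 - 4*(-1*2 + 2)))/(2*(28 - 4*(-1*2 + 2)))) = 1/((189 + (28 - 4*(-2 + 2)))/(2*(28 - 4*(-2 + 2)))) = 1/((189 + (28 - 4*0))/(2*(28 - 4*0))) = 1/((189 + (28 + 0))/(2*(28 + 0))) = 1/((½)*(189 + 28)/28) = 1/((½)*(1/28)*217) = 1/(31/8) = 8/31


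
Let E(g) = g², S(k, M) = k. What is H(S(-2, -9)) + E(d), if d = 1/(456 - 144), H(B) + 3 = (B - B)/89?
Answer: -292031/97344 ≈ -3.0000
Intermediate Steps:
H(B) = -3 (H(B) = -3 + (B - B)/89 = -3 + 0*(1/89) = -3 + 0 = -3)
d = 1/312 ≈ 0.0032051
H(S(-2, -9)) + E(d) = -3 + (1/312)² = -3 + 1/97344 = -292031/97344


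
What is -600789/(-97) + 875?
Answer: 685664/97 ≈ 7068.7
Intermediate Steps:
-600789/(-97) + 875 = -600789*(-1)/97 + 875 = -1407*(-427/97) + 875 = 600789/97 + 875 = 685664/97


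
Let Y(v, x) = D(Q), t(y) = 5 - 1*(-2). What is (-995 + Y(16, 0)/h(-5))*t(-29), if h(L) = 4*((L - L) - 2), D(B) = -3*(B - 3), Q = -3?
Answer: -27923/4 ≈ -6980.8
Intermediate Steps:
D(B) = 9 - 3*B (D(B) = -3*(-3 + B) = 9 - 3*B)
h(L) = -8 (h(L) = 4*(0 - 2) = 4*(-2) = -8)
t(y) = 7 (t(y) = 5 + 2 = 7)
Y(v, x) = 18 (Y(v, x) = 9 - 3*(-3) = 9 + 9 = 18)
(-995 + Y(16, 0)/h(-5))*t(-29) = (-995 + 18/(-8))*7 = (-995 + 18*(-⅛))*7 = (-995 - 9/4)*7 = -3989/4*7 = -27923/4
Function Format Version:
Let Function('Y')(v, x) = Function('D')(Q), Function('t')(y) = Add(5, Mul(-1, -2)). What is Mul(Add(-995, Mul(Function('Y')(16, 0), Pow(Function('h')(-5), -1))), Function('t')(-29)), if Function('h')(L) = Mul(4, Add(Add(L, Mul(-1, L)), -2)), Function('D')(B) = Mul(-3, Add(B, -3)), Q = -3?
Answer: Rational(-27923, 4) ≈ -6980.8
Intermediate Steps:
Function('D')(B) = Add(9, Mul(-3, B)) (Function('D')(B) = Mul(-3, Add(-3, B)) = Add(9, Mul(-3, B)))
Function('h')(L) = -8 (Function('h')(L) = Mul(4, Add(0, -2)) = Mul(4, -2) = -8)
Function('t')(y) = 7 (Function('t')(y) = Add(5, 2) = 7)
Function('Y')(v, x) = 18 (Function('Y')(v, x) = Add(9, Mul(-3, -3)) = Add(9, 9) = 18)
Mul(Add(-995, Mul(Function('Y')(16, 0), Pow(Function('h')(-5), -1))), Function('t')(-29)) = Mul(Add(-995, Mul(18, Pow(-8, -1))), 7) = Mul(Add(-995, Mul(18, Rational(-1, 8))), 7) = Mul(Add(-995, Rational(-9, 4)), 7) = Mul(Rational(-3989, 4), 7) = Rational(-27923, 4)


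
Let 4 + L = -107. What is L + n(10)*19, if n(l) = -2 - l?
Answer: -339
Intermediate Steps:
L = -111 (L = -4 - 107 = -111)
L + n(10)*19 = -111 + (-2 - 1*10)*19 = -111 + (-2 - 10)*19 = -111 - 12*19 = -111 - 228 = -339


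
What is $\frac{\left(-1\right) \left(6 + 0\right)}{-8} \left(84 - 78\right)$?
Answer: $\frac{9}{2} \approx 4.5$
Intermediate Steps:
$\frac{\left(-1\right) \left(6 + 0\right)}{-8} \left(84 - 78\right) = \left(-1\right) 6 \left(- \frac{1}{8}\right) 6 = \left(-6\right) \left(- \frac{1}{8}\right) 6 = \frac{3}{4} \cdot 6 = \frac{9}{2}$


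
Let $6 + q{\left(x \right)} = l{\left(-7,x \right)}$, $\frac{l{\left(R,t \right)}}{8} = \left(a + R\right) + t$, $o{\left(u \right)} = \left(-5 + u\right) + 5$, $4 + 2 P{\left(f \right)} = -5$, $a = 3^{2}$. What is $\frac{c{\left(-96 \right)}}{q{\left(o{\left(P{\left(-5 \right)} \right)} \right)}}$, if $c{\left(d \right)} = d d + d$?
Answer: $- \frac{4560}{13} \approx -350.77$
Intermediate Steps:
$a = 9$
$P{\left(f \right)} = - \frac{9}{2}$ ($P{\left(f \right)} = -2 + \frac{1}{2} \left(-5\right) = -2 - \frac{5}{2} = - \frac{9}{2}$)
$o{\left(u \right)} = u$
$l{\left(R,t \right)} = 72 + 8 R + 8 t$ ($l{\left(R,t \right)} = 8 \left(\left(9 + R\right) + t\right) = 8 \left(9 + R + t\right) = 72 + 8 R + 8 t$)
$c{\left(d \right)} = d + d^{2}$ ($c{\left(d \right)} = d^{2} + d = d + d^{2}$)
$q{\left(x \right)} = 10 + 8 x$ ($q{\left(x \right)} = -6 + \left(72 + 8 \left(-7\right) + 8 x\right) = -6 + \left(72 - 56 + 8 x\right) = -6 + \left(16 + 8 x\right) = 10 + 8 x$)
$\frac{c{\left(-96 \right)}}{q{\left(o{\left(P{\left(-5 \right)} \right)} \right)}} = \frac{\left(-96\right) \left(1 - 96\right)}{10 + 8 \left(- \frac{9}{2}\right)} = \frac{\left(-96\right) \left(-95\right)}{10 - 36} = \frac{9120}{-26} = 9120 \left(- \frac{1}{26}\right) = - \frac{4560}{13}$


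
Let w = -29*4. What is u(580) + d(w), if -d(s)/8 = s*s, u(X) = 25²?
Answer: -107023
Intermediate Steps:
w = -116
u(X) = 625
d(s) = -8*s² (d(s) = -8*s*s = -8*s²)
u(580) + d(w) = 625 - 8*(-116)² = 625 - 8*13456 = 625 - 107648 = -107023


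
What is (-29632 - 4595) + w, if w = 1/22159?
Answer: -758436092/22159 ≈ -34227.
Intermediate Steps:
w = 1/22159 ≈ 4.5128e-5
(-29632 - 4595) + w = (-29632 - 4595) + 1/22159 = -34227 + 1/22159 = -758436092/22159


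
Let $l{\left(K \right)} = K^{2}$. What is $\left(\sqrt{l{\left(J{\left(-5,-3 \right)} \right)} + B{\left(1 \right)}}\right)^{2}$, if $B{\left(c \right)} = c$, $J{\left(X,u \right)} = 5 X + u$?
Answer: $785$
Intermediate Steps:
$J{\left(X,u \right)} = u + 5 X$
$\left(\sqrt{l{\left(J{\left(-5,-3 \right)} \right)} + B{\left(1 \right)}}\right)^{2} = \left(\sqrt{\left(-3 + 5 \left(-5\right)\right)^{2} + 1}\right)^{2} = \left(\sqrt{\left(-3 - 25\right)^{2} + 1}\right)^{2} = \left(\sqrt{\left(-28\right)^{2} + 1}\right)^{2} = \left(\sqrt{784 + 1}\right)^{2} = \left(\sqrt{785}\right)^{2} = 785$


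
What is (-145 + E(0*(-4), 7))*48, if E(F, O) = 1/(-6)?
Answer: -6968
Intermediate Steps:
E(F, O) = -⅙
(-145 + E(0*(-4), 7))*48 = (-145 - ⅙)*48 = -871/6*48 = -6968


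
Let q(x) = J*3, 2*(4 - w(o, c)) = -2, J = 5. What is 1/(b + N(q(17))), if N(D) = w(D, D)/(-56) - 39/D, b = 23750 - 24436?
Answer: -280/192833 ≈ -0.0014520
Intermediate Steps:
b = -686
w(o, c) = 5 (w(o, c) = 4 - ½*(-2) = 4 + 1 = 5)
q(x) = 15 (q(x) = 5*3 = 15)
N(D) = -5/56 - 39/D (N(D) = 5/(-56) - 39/D = 5*(-1/56) - 39/D = -5/56 - 39/D)
1/(b + N(q(17))) = 1/(-686 + (-5/56 - 39/15)) = 1/(-686 + (-5/56 - 39*1/15)) = 1/(-686 + (-5/56 - 13/5)) = 1/(-686 - 753/280) = 1/(-192833/280) = -280/192833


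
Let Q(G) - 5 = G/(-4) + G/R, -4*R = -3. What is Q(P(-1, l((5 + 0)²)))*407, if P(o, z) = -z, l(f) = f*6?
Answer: -128205/2 ≈ -64103.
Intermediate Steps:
R = ¾ (R = -¼*(-3) = ¾ ≈ 0.75000)
l(f) = 6*f
Q(G) = 5 + 13*G/12 (Q(G) = 5 + (G/(-4) + G/(¾)) = 5 + (G*(-¼) + G*(4/3)) = 5 + (-G/4 + 4*G/3) = 5 + 13*G/12)
Q(P(-1, l((5 + 0)²)))*407 = (5 + 13*(-6*(5 + 0)²)/12)*407 = (5 + 13*(-6*5²)/12)*407 = (5 + 13*(-6*25)/12)*407 = (5 + 13*(-1*150)/12)*407 = (5 + (13/12)*(-150))*407 = (5 - 325/2)*407 = -315/2*407 = -128205/2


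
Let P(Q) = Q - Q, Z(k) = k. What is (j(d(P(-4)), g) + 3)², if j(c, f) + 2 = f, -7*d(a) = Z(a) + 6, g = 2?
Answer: 9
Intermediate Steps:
P(Q) = 0
d(a) = -6/7 - a/7 (d(a) = -(a + 6)/7 = -(6 + a)/7 = -6/7 - a/7)
j(c, f) = -2 + f
(j(d(P(-4)), g) + 3)² = ((-2 + 2) + 3)² = (0 + 3)² = 3² = 9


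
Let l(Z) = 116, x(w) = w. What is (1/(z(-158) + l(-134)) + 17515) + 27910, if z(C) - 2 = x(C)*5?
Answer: 30525599/672 ≈ 45425.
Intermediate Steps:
z(C) = 2 + 5*C (z(C) = 2 + C*5 = 2 + 5*C)
(1/(z(-158) + l(-134)) + 17515) + 27910 = (1/((2 + 5*(-158)) + 116) + 17515) + 27910 = (1/((2 - 790) + 116) + 17515) + 27910 = (1/(-788 + 116) + 17515) + 27910 = (1/(-672) + 17515) + 27910 = (-1/672 + 17515) + 27910 = 11770079/672 + 27910 = 30525599/672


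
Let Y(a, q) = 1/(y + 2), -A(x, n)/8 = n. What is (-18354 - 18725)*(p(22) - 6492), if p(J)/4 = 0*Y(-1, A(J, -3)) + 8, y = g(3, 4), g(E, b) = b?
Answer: 239530340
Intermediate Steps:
y = 4
A(x, n) = -8*n
Y(a, q) = ⅙ (Y(a, q) = 1/(4 + 2) = 1/6 = ⅙)
p(J) = 32 (p(J) = 4*(0*(⅙) + 8) = 4*(0 + 8) = 4*8 = 32)
(-18354 - 18725)*(p(22) - 6492) = (-18354 - 18725)*(32 - 6492) = -37079*(-6460) = 239530340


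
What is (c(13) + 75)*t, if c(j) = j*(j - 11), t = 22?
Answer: 2222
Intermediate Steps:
c(j) = j*(-11 + j)
(c(13) + 75)*t = (13*(-11 + 13) + 75)*22 = (13*2 + 75)*22 = (26 + 75)*22 = 101*22 = 2222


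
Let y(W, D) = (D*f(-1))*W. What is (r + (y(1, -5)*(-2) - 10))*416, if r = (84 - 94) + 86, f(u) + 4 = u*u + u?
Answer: 10816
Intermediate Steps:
f(u) = -4 + u + u² (f(u) = -4 + (u*u + u) = -4 + (u² + u) = -4 + (u + u²) = -4 + u + u²)
y(W, D) = -4*D*W (y(W, D) = (D*(-4 - 1 + (-1)²))*W = (D*(-4 - 1 + 1))*W = (D*(-4))*W = (-4*D)*W = -4*D*W)
r = 76 (r = -10 + 86 = 76)
(r + (y(1, -5)*(-2) - 10))*416 = (76 + (-4*(-5)*1*(-2) - 10))*416 = (76 + (20*(-2) - 10))*416 = (76 + (-40 - 10))*416 = (76 - 50)*416 = 26*416 = 10816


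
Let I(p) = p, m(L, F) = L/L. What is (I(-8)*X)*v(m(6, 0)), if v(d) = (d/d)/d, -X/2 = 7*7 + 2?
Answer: 816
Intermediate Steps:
m(L, F) = 1
X = -102 (X = -2*(7*7 + 2) = -2*(49 + 2) = -2*51 = -102)
v(d) = 1/d
(I(-8)*X)*v(m(6, 0)) = -8*(-102)/1 = 816*1 = 816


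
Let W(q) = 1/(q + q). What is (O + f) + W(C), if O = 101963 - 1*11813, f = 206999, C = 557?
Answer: 331023987/1114 ≈ 2.9715e+5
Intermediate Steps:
W(q) = 1/(2*q)
O = 90150 (O = 101963 - 11813 = 90150)
(O + f) + W(C) = (90150 + 206999) + (1/2)/557 = 297149 + (1/2)*(1/557) = 297149 + 1/1114 = 331023987/1114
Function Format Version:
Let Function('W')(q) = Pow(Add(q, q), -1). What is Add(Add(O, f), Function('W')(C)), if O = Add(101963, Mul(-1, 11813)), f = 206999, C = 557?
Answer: Rational(331023987, 1114) ≈ 2.9715e+5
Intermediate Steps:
Function('W')(q) = Mul(Rational(1, 2), Pow(q, -1)) (Function('W')(q) = Pow(Mul(2, q), -1) = Mul(Rational(1, 2), Pow(q, -1)))
O = 90150 (O = Add(101963, -11813) = 90150)
Add(Add(O, f), Function('W')(C)) = Add(Add(90150, 206999), Mul(Rational(1, 2), Pow(557, -1))) = Add(297149, Mul(Rational(1, 2), Rational(1, 557))) = Add(297149, Rational(1, 1114)) = Rational(331023987, 1114)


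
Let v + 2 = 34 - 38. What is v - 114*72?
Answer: -8214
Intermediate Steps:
v = -6 (v = -2 + (34 - 38) = -2 - 4 = -6)
v - 114*72 = -6 - 114*72 = -6 - 8208 = -8214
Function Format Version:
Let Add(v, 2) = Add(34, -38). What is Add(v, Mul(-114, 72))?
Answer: -8214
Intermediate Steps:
v = -6 (v = Add(-2, Add(34, -38)) = Add(-2, -4) = -6)
Add(v, Mul(-114, 72)) = Add(-6, Mul(-114, 72)) = Add(-6, -8208) = -8214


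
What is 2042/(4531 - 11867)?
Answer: -1021/3668 ≈ -0.27835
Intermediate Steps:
2042/(4531 - 11867) = 2042/(-7336) = 2042*(-1/7336) = -1021/3668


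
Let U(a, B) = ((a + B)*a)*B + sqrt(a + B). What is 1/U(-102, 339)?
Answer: -34578/283366225907 - sqrt(237)/67157795539959 ≈ -1.2203e-7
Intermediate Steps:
U(a, B) = sqrt(B + a) + B*a*(B + a) (U(a, B) = ((B + a)*a)*B + sqrt(B + a) = (a*(B + a))*B + sqrt(B + a) = B*a*(B + a) + sqrt(B + a) = sqrt(B + a) + B*a*(B + a))
1/U(-102, 339) = 1/(sqrt(339 - 102) + 339*(-102)**2 - 102*339**2) = 1/(sqrt(237) + 339*10404 - 102*114921) = 1/(sqrt(237) + 3526956 - 11721942) = 1/(-8194986 + sqrt(237))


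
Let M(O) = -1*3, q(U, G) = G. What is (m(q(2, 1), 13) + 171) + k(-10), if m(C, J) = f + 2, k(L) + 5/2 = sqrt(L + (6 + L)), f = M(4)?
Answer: 335/2 + I*sqrt(14) ≈ 167.5 + 3.7417*I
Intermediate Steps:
M(O) = -3
f = -3
k(L) = -5/2 + sqrt(6 + 2*L) (k(L) = -5/2 + sqrt(L + (6 + L)) = -5/2 + sqrt(6 + 2*L))
m(C, J) = -1 (m(C, J) = -3 + 2 = -1)
(m(q(2, 1), 13) + 171) + k(-10) = (-1 + 171) + (-5/2 + sqrt(6 + 2*(-10))) = 170 + (-5/2 + sqrt(6 - 20)) = 170 + (-5/2 + sqrt(-14)) = 170 + (-5/2 + I*sqrt(14)) = 335/2 + I*sqrt(14)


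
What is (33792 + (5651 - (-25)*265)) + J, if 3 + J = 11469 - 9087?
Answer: 48447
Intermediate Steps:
J = 2379 (J = -3 + (11469 - 9087) = -3 + 2382 = 2379)
(33792 + (5651 - (-25)*265)) + J = (33792 + (5651 - (-25)*265)) + 2379 = (33792 + (5651 - 1*(-6625))) + 2379 = (33792 + (5651 + 6625)) + 2379 = (33792 + 12276) + 2379 = 46068 + 2379 = 48447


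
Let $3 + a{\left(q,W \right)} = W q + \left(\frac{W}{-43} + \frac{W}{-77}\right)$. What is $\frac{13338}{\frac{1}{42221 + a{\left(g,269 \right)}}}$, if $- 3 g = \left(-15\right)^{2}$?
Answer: $\frac{973035016434}{3311} \approx 2.9388 \cdot 10^{8}$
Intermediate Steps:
$g = -75$ ($g = - \frac{\left(-15\right)^{2}}{3} = \left(- \frac{1}{3}\right) 225 = -75$)
$a{\left(q,W \right)} = -3 - \frac{120 W}{3311} + W q$ ($a{\left(q,W \right)} = -3 + \left(W q + \left(\frac{W}{-43} + \frac{W}{-77}\right)\right) = -3 + \left(W q + \left(W \left(- \frac{1}{43}\right) + W \left(- \frac{1}{77}\right)\right)\right) = -3 + \left(W q - \frac{120 W}{3311}\right) = -3 + \left(- \frac{120 W}{3311} + W q\right) = -3 - \frac{120 W}{3311} + W q$)
$\frac{13338}{\frac{1}{42221 + a{\left(g,269 \right)}}} = \frac{13338}{\frac{1}{42221 - \frac{66841638}{3311}}} = \frac{13338}{\frac{1}{\frac{72952093}{3311}}} = \frac{13338}{\frac{3311}{72952093}} = 13338 \cdot \frac{72952093}{3311} = \frac{973035016434}{3311}$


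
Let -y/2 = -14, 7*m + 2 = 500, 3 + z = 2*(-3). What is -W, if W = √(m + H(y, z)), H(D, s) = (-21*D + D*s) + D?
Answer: -I*√36302/7 ≈ -27.219*I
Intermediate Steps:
z = -9 (z = -3 + 2*(-3) = -3 - 6 = -9)
m = 498/7 (m = -2/7 + (⅐)*500 = -2/7 + 500/7 = 498/7 ≈ 71.143)
y = 28 (y = -2*(-14) = 28)
H(D, s) = -20*D + D*s
W = I*√36302/7 (W = √(498/7 + 28*(-20 - 9)) = √(498/7 + 28*(-29)) = √(498/7 - 812) = √(-5186/7) = I*√36302/7 ≈ 27.219*I)
-W = -I*√36302/7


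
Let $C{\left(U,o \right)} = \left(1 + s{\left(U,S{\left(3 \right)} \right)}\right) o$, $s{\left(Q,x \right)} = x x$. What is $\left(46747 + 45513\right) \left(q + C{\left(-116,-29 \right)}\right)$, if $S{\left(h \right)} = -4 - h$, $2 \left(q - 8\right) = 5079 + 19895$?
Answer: $1019011700$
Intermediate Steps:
$q = 12495$ ($q = 8 + \frac{5079 + 19895}{2} = 8 + \frac{1}{2} \cdot 24974 = 8 + 12487 = 12495$)
$s{\left(Q,x \right)} = x^{2}$
$C{\left(U,o \right)} = 50 o$ ($C{\left(U,o \right)} = \left(1 + \left(-4 - 3\right)^{2}\right) o = \left(1 + \left(-7\right)^{2}\right) o = \left(1 + 49\right) o = 50 o$)
$\left(46747 + 45513\right) \left(q + C{\left(-116,-29 \right)}\right) = \left(46747 + 45513\right) \left(12495 + 50 \left(-29\right)\right) = 92260 \left(12495 - 1450\right) = 92260 \cdot 11045 = 1019011700$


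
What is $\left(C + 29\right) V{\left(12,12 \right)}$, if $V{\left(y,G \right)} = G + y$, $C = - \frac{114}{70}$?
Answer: $\frac{22992}{35} \approx 656.91$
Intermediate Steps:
$C = - \frac{57}{35}$ ($C = \left(-114\right) \frac{1}{70} = - \frac{57}{35} \approx -1.6286$)
$\left(C + 29\right) V{\left(12,12 \right)} = \left(- \frac{57}{35} + 29\right) \left(12 + 12\right) = \frac{958}{35} \cdot 24 = \frac{22992}{35}$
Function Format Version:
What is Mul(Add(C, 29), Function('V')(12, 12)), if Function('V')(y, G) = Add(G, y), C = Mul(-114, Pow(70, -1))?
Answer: Rational(22992, 35) ≈ 656.91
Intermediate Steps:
C = Rational(-57, 35) (C = Mul(-114, Rational(1, 70)) = Rational(-57, 35) ≈ -1.6286)
Mul(Add(C, 29), Function('V')(12, 12)) = Mul(Add(Rational(-57, 35), 29), Add(12, 12)) = Mul(Rational(958, 35), 24) = Rational(22992, 35)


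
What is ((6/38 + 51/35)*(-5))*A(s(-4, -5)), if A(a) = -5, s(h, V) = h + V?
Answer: 5370/133 ≈ 40.376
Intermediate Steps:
s(h, V) = V + h
((6/38 + 51/35)*(-5))*A(s(-4, -5)) = ((6/38 + 51/35)*(-5))*(-5) = ((6*(1/38) + 51*(1/35))*(-5))*(-5) = ((3/19 + 51/35)*(-5))*(-5) = ((1074/665)*(-5))*(-5) = -1074/133*(-5) = 5370/133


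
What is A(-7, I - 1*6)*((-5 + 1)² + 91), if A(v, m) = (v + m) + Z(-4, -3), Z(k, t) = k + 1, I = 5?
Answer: -1177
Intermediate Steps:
Z(k, t) = 1 + k
A(v, m) = -3 + m + v (A(v, m) = (v + m) + (1 - 4) = (m + v) - 3 = -3 + m + v)
A(-7, I - 1*6)*((-5 + 1)² + 91) = (-3 + (5 - 1*6) - 7)*((-5 + 1)² + 91) = (-3 + (5 - 6) - 7)*((-4)² + 91) = (-3 - 1 - 7)*(16 + 91) = -11*107 = -1177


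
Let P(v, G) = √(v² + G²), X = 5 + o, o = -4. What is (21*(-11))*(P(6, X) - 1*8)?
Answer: 1848 - 231*√37 ≈ 442.88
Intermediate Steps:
X = 1 (X = 5 - 4 = 1)
P(v, G) = √(G² + v²)
(21*(-11))*(P(6, X) - 1*8) = (21*(-11))*(√(1² + 6²) - 1*8) = -231*(√(1 + 36) - 8) = -231*(√37 - 8) = -231*(-8 + √37) = 1848 - 231*√37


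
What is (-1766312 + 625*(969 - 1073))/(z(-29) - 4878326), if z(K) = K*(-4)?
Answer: 915656/2439105 ≈ 0.37541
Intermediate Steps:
z(K) = -4*K
(-1766312 + 625*(969 - 1073))/(z(-29) - 4878326) = (-1766312 + 625*(969 - 1073))/(-4*(-29) - 4878326) = (-1766312 + 625*(-104))/(116 - 4878326) = (-1766312 - 65000)/(-4878210) = -1831312*(-1/4878210) = 915656/2439105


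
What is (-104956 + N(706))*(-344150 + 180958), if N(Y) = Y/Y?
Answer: 17127816360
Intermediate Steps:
N(Y) = 1
(-104956 + N(706))*(-344150 + 180958) = (-104956 + 1)*(-344150 + 180958) = -104955*(-163192) = 17127816360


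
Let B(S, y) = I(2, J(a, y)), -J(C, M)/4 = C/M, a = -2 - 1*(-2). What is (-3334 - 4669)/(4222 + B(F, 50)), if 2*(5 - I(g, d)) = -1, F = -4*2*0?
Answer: -16006/8455 ≈ -1.8931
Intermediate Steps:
a = 0 (a = -2 + 2 = 0)
F = 0 (F = -8*0 = 0)
J(C, M) = -4*C/M
I(g, d) = 11/2 (I(g, d) = 5 - 1/2*(-1) = 5 + 1/2 = 11/2)
B(S, y) = 11/2
(-3334 - 4669)/(4222 + B(F, 50)) = (-3334 - 4669)/(4222 + 11/2) = -8003/8455/2 = -8003*2/8455 = -16006/8455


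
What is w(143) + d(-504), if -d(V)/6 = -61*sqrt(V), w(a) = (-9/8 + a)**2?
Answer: 1288225/64 + 2196*I*sqrt(14) ≈ 20129.0 + 8216.7*I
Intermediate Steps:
w(a) = (-9/8 + a)**2 (w(a) = (-9*1/8 + a)**2 = (-9/8 + a)**2)
d(V) = 366*sqrt(V) (d(V) = -(-366)*sqrt(V) = 366*sqrt(V))
w(143) + d(-504) = (-9 + 8*143)**2/64 + 366*sqrt(-504) = (-9 + 1144)**2/64 + 366*(6*I*sqrt(14)) = (1/64)*1135**2 + 2196*I*sqrt(14) = (1/64)*1288225 + 2196*I*sqrt(14) = 1288225/64 + 2196*I*sqrt(14)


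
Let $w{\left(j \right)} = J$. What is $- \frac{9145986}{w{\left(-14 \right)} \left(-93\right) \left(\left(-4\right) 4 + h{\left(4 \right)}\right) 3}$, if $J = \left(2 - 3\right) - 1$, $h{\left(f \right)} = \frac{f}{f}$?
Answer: $\frac{1524331}{1395} \approx 1092.7$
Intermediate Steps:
$h{\left(f \right)} = 1$
$J = -2$ ($J = -1 - 1 = -2$)
$w{\left(j \right)} = -2$
$- \frac{9145986}{w{\left(-14 \right)} \left(-93\right) \left(\left(-4\right) 4 + h{\left(4 \right)}\right) 3} = - \frac{9145986}{\left(-2\right) \left(-93\right) \left(\left(-4\right) 4 + 1\right) 3} = - \frac{9145986}{186 \left(-16 + 1\right) 3} = - \frac{9145986}{186 \left(\left(-15\right) 3\right)} = - \frac{9145986}{186 \left(-45\right)} = - \frac{9145986}{-8370} = \left(-9145986\right) \left(- \frac{1}{8370}\right) = \frac{1524331}{1395}$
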